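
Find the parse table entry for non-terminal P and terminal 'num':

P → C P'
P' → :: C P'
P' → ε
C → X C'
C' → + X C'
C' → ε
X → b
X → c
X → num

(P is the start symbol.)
P → C P'

To find M[P, 'num'], we find productions for P where 'num' is in the predict set (PREDICT(N → α) = (FIRST(α) \ {ε}) ∪ (FOLLOW(N) if α ⇒* ε)).

Relevant sets:
  FIRST(C) = { 'b', 'c', 'num' }

P → C P': PREDICT = { 'b', 'c', 'num' }
  'num' is in predict set, so this production goes in M[P, 'num']

M[P, 'num'] = P → C P'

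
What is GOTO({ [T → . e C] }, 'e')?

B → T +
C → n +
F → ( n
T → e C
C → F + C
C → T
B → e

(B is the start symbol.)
{ [C → . F + C], [C → . T], [C → . n +], [F → . ( n], [T → . e C], [T → e . C] }

GOTO(I, 'e') = CLOSURE({ [A → αX.β] : [A → α.Xβ] ∈ I, X = 'e' })

Items with dot before 'e', with the dot advanced:
  [T → . e C] → [T → e . C]
Closure of the advanced items:
  [T → e . C] has the dot before C: add [C → . n +], [C → . F + C], [C → . T]
  [C → . F + C] has the dot before F: add [F → . ( n]
  [C → . T] has the dot before T: add [T → . e C]

GOTO = { [C → . F + C], [C → . T], [C → . n +], [F → . ( n], [T → . e C], [T → e . C] }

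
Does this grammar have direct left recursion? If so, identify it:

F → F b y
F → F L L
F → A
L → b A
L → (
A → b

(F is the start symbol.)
Direct left recursion occurs when N → N α for some non-terminal N (the right-hand side begins with the left-hand side itself).

F → F b y: LEFT RECURSIVE (starts with F)
F → F L L: LEFT RECURSIVE (starts with F)
F → A: starts with A
L → b A: starts with b
L → (: starts with '('
A → b: starts with b

The grammar has direct left recursion on: F.

Answer: Yes, F is left-recursive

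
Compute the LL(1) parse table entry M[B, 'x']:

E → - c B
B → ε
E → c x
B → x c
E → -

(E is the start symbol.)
B → x c

To find M[B, 'x'], we find productions for B where 'x' is in the predict set (PREDICT(N → α) = (FIRST(α) \ {ε}) ∪ (FOLLOW(N) if α ⇒* ε)).

Relevant sets:
  FOLLOW(B) = { $ }

B → ε: PREDICT = { $ }
B → x c: PREDICT = { 'x' }
  'x' is in predict set, so this production goes in M[B, 'x']

M[B, 'x'] = B → x c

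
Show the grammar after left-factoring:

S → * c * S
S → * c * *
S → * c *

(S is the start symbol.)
S → * c * S'
S' → S
S' → *
S' → ε

Left-factoring transforms A → αβ₁ | αβ₂ into A → αA' and A' → β₁ | β₂
(α is the longest common prefix among the alternatives). Repeat until
no nonterminal has two alternatives with a common prefix.

Round 1: S has alternatives sharing prefix '* c *'. Introduce S': S → * c * S'
  Add: S' → S
  Add: S' → *
  Add: S' → ε

No remaining common prefixes — done.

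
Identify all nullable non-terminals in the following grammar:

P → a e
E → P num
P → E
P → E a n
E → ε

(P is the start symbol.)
ε-productions: E → ε
So E is immediately nullable.
P → E: every symbol on the right is nullable, so P is nullable too.
Every non-terminal is now nullable.
Nullable = { 'E', 'P' }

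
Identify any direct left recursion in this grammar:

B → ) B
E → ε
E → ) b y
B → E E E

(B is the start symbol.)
Direct left recursion occurs when N → N α for some non-terminal N (the right-hand side begins with the left-hand side itself).

B → ) B: starts with ')'
E → ε: starts with ε
E → ) b y: starts with ')'
B → E E E: starts with E

No direct left recursion found.

Answer: No direct left recursion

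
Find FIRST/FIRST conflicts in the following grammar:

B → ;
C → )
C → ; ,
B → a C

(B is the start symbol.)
A FIRST/FIRST conflict occurs when two productions N → α and N → β for the same non-terminal have FIRST(α) ∩ FIRST(β) ≠ ∅ (with ε ∈ FIRST of a nullable right-hand side, so two nullable alternatives also conflict).

Productions for B:
  B → ;: FIRST = { ';' }
  B → a C: FIRST = { 'a' }
Productions for C:
  C → ): FIRST = { ')' }
  C → ; ,: FIRST = { ';' }

All alternatives of each non-terminal have pairwise disjoint FIRST sets.

Answer: No FIRST/FIRST conflicts.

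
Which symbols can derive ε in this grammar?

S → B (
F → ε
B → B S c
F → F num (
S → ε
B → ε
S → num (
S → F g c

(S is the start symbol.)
ε-productions: F → ε, S → ε, B → ε
So F, S, B are immediately nullable.
Every non-terminal is now nullable.
Nullable = { 'B', 'F', 'S' }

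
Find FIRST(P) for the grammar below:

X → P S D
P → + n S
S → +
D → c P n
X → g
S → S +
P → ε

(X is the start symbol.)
{ '+', ε }

From P → + n S:
  - '+' is a terminal: add '+' and stop
From P → ε:
  - ε-production, so ε ∈ FIRST(P)

Collecting: FIRST(P) = { '+', ε }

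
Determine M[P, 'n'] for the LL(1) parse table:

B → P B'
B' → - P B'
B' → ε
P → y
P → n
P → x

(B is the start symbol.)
P → n

To find M[P, 'n'], we find productions for P where 'n' is in the predict set (PREDICT(N → α) = (FIRST(α) \ {ε}) ∪ (FOLLOW(N) if α ⇒* ε)).

P → y: PREDICT = { 'y' }
P → n: PREDICT = { 'n' }
  'n' is in predict set, so this production goes in M[P, 'n']
P → x: PREDICT = { 'x' }

M[P, 'n'] = P → n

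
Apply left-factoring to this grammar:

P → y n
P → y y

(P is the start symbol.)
Left-factoring transforms A → αβ₁ | αβ₂ into A → αA' and A' → β₁ | β₂
(α is the longest common prefix among the alternatives). Repeat until
no nonterminal has two alternatives with a common prefix.

Round 1: P has alternatives sharing prefix 'y'. Introduce P': P → y P'
  Add: P' → n
  Add: P' → y

No remaining common prefixes — done.

Resulting grammar:
P → y P'
P' → n
P' → y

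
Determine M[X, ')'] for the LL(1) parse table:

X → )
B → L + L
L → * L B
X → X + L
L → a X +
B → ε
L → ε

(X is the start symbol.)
To find M[X, ')'], we find productions for X where ')' is in the predict set (PREDICT(N → α) = (FIRST(α) \ {ε}) ∪ (FOLLOW(N) if α ⇒* ε)).

Relevant sets:
  FIRST(X) = { ')' }

X → ): PREDICT = { ')' }
  ')' is in predict set, so this production goes in M[X, ')']
X → X + L: PREDICT = { ')' }
  ')' is in predict set, so this production goes in M[X, ')']

M[X, ')'] = X → ), X → X + L  (a multiply-defined cell — the grammar is not LL(1))

Answer: X → ), X → X + L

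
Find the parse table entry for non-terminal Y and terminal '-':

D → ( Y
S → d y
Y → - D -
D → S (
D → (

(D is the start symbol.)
To find M[Y, '-'], we find productions for Y where '-' is in the predict set (PREDICT(N → α) = (FIRST(α) \ {ε}) ∪ (FOLLOW(N) if α ⇒* ε)).

Y → - D -: PREDICT = { '-' }
  '-' is in predict set, so this production goes in M[Y, '-']

M[Y, '-'] = Y → - D -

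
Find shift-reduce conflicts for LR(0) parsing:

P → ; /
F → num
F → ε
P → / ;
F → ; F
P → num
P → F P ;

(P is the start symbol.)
Augment with P' → P and build the canonical LR(0) collection (I0 = CLOSURE({[P' → . P]}), then GOTO on every symbol after a dot until no new states appear). It has 13 states:
  I0: { [F → . ; F], [F → . num], [F → .], [P → . / ;], [P → . ; /], [P → . F P ;], [P → . num], [P' → . P] }  — shift, reduce
  I1: { [P → / . ;] }  — shift
  I2: { [F → . ; F], [F → . num], [F → .], [F → ; . F], [P → ; . /] }  — shift, reduce
  I3: { [F → . ; F], [F → . num], [F → .], [P → . / ;], [P → . ; /], [P → . F P ;], [P → . num], [P → F . P ;] }  — shift, reduce
  I4: { [P' → P .] }  — accept
  I5: { [F → num .], [P → num .] }  — 2 reduces
  I6: { [P → F P . ;] }  — shift
  I7: { [P → F P ; .] }  — reduce
  I8: { [P → ; / .] }  — reduce
  I9: { [F → . ; F], [F → . num], [F → .], [F → ; . F] }  — shift, reduce
  I10: { [F → ; F .] }  — reduce
  I11: { [F → num .] }  — reduce
  I12: { [P → / ; .] }  — reduce

I0 contains reduce item [F → .] and shift items [F → . ; F], [F → . num], [P → . / ;], [P → . ; /], [P → . num] — shift-reduce conflict.
I2 contains reduce item [F → .] and shift items [F → . ; F], [F → . num], [P → ; . /] — shift-reduce conflict.
I3 contains reduce item [F → .] and shift items [F → . ; F], [F → . num], [P → . / ;], [P → . ; /], [P → . num] — shift-reduce conflict.
I9 contains reduce item [F → .] and shift items [F → . ; F], [F → . num] — shift-reduce conflict.

Answer: Yes — I0: [F → .] vs [F → . ; F]; I2: [F → .] vs [F → . ; F]; I3: [F → .] vs [F → . ; F]; I9: [F → .] vs [F → . ; F]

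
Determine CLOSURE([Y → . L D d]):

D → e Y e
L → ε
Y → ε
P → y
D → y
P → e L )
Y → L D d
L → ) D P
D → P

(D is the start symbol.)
{ [L → . ) D P], [L → .], [Y → . L D d] }

Start with: [Y → . L D d]
  [Y → . L D d] has the dot before L: add [L → .], [L → . ) D P]
No further items can be added.

CLOSURE = { [L → . ) D P], [L → .], [Y → . L D d] }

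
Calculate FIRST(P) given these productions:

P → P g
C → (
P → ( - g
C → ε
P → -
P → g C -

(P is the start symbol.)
To compute FIRST(P), examine every production with P on the left-hand side, reading each right-hand side left to right until a non-nullable symbol is reached.

From P → P g:
  - P is the symbol being defined: contributes nothing new
    P is not nullable, so stop
From P → ( - g:
  - '(' is a terminal: add '(' and stop
From P → -:
  - '-' is a terminal: add '-' and stop
From P → g C -:
  - g is a terminal: add 'g' and stop

Collecting: FIRST(P) = { '(', '-', 'g' }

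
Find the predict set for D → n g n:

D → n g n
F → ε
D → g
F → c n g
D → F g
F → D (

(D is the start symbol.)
{ 'n' }

PREDICT(D → n g n) = (FIRST(RHS) \ {ε}) ∪ (FOLLOW(D) if ε ∈ FIRST(RHS), i.e. RHS ⇒* ε)
FIRST(n g n) = { 'n' }
ε ∉ FIRST(n g n), so FOLLOW(D) is not added.
PREDICT(D → n g n) = { 'n' }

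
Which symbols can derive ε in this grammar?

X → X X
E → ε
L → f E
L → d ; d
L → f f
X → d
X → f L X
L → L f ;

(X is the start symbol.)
{ 'E' }

A non-terminal is nullable if it can derive ε (the empty string): either it has an ε-production, or it has a production whose right-hand side consists entirely of nullable non-terminals.

ε-productions: E → ε
So E is immediately nullable.
No further non-terminal can be added: every production for the remaining non-terminals contains a terminal or a non-nullable non-terminal.
Nullable = { 'E' }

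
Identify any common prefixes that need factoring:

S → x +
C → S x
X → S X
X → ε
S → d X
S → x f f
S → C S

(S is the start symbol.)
Yes, S has productions with common prefix 'x'

Left-factoring is needed when two productions for the same non-terminal
share a common prefix on the right-hand side.

Productions for S:
  S → x +
  S → d X
  S → x f f
  S → C S
Productions for X:
  X → S X
  X → ε

Found common prefix 'x' in productions for S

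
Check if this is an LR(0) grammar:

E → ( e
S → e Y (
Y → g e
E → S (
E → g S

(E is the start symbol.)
Yes, the grammar is LR(0)

A grammar is LR(0) if no state in the canonical LR(0) collection has:
  - both a shift item (dot before a terminal) and a complete item (shift-reduce conflict), or
  - two or more complete items (reduce-reduce conflict; the accept item [E' → E .] counts as a complete item here).

Augment with E' → E and build the canonical LR(0) collection (I0 = CLOSURE({[E' → . E]}), then GOTO on every symbol after a dot until no new states appear). It has 13 states:
  I0: { [E → . ( e], [E → . S (], [E → . g S], [E' → . E], [S → . e Y (] }  — shift
  I1: { [E → ( . e] }  — shift
  I2: { [E' → E .] }  — accept
  I3: { [E → S . (] }  — shift
  I4: { [S → e . Y (], [Y → . g e] }  — shift
  I5: { [E → g . S], [S → . e Y (] }  — shift
  I6: { [E → g S .] }  — reduce
  I7: { [S → e Y . (] }  — shift
  I8: { [Y → g . e] }  — shift
  I9: { [Y → g e .] }  — reduce
  I10: { [S → e Y ( .] }  — reduce
  I11: { [E → S ( .] }  — reduce
  I12: { [E → ( e .] }  — reduce

Every state is either a pure shift/goto state or contains exactly one complete item and nothing to shift — no conflicts. The grammar is LR(0).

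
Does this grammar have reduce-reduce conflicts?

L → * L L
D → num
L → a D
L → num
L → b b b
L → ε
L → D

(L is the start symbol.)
Yes — I6: [D → num .] vs [L → num .]

Augment with L' → L and build the canonical LR(0) collection (I0 = CLOSURE({[L' → . L]}), then GOTO on every symbol after a dot until no new states appear). It has 13 states:
  I0: { [D → . num], [L → . * L L], [L → . D], [L → . a D], [L → . b b b], [L → . num], [L → .], [L' → . L] }  — shift, reduce
  I1: { [D → . num], [L → * . L L], [L → . * L L], [L → . D], [L → . a D], [L → . b b b], [L → . num], [L → .] }  — shift, reduce
  I2: { [L → D .] }  — reduce
  I3: { [L' → L .] }  — accept
  I4: { [D → . num], [L → a . D] }  — shift
  I5: { [L → b . b b] }  — shift
  I6: { [D → num .], [L → num .] }  — 2 reduces
  I7: { [L → b b . b] }  — shift
  I8: { [L → b b b .] }  — reduce
  I9: { [L → a D .] }  — reduce
  I10: { [D → num .] }  — reduce
  I11: { [D → . num], [L → * L . L], [L → . * L L], [L → . D], [L → . a D], [L → . b b b], [L → . num], [L → .] }  — shift, reduce
  I12: { [L → * L L .] }  — reduce

I6 contains complete items [D → num .], [L → num .] — reduce-reduce conflict.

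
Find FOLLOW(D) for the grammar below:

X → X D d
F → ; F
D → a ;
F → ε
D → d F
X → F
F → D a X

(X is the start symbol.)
In X → X D d: D is followed by d, add FIRST(d) \ {ε} = { 'd' }
In F → D a X: D is followed by a X, add FIRST(a X) \ {ε} = { 'a' }

Taking the union: FOLLOW(D) = { 'a', 'd' }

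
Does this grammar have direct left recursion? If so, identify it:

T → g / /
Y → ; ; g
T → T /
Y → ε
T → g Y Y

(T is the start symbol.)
Yes, T is left-recursive

Direct left recursion occurs when N → N α for some non-terminal N (the right-hand side begins with the left-hand side itself).

T → g / /: starts with g
Y → ; ; g: starts with ';'
T → T /: LEFT RECURSIVE (starts with T)
Y → ε: starts with ε
T → g Y Y: starts with g

The grammar has direct left recursion on: T.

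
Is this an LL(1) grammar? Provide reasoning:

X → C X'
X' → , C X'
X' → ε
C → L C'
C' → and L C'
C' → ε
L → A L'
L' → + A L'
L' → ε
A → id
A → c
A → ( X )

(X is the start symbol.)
Yes, the grammar is LL(1).

A grammar is LL(1) if for each non-terminal N with multiple productions, the predict sets of those productions are pairwise disjoint, where PREDICT(N → α) = (FIRST(α) \ {ε}) ∪ (FOLLOW(N) if α ⇒* ε).

Relevant sets:
  FOLLOW(X') = { $, ')' }
  FOLLOW(C') = { $, ')', ',' }
  FOLLOW(L') = { $, ')', ',', 'and' }

For X':
  PREDICT(X' → ',' C X') = { ',' }
  PREDICT(X' → ε) = { $, ')' }
For C':
  PREDICT(C' → and L C') = { 'and' }
  PREDICT(C' → ε) = { $, ')', ',' }
For L':
  PREDICT(L' → '+' A L') = { '+' }
  PREDICT(L' → ε) = { $, ')', ',', 'and' }
For A:
  PREDICT(A → id) = { 'id' }
  PREDICT(A → c) = { 'c' }
  PREDICT(A → '(' X ')') = { '(' }
X, C, L have a single production, so nothing to check there.

All predict sets are disjoint. The grammar IS LL(1).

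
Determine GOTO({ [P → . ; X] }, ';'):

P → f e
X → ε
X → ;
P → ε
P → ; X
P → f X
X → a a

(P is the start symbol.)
GOTO(I, ';') = CLOSURE({ [A → αX.β] : [A → α.Xβ] ∈ I, X = ';' })

Items with dot before ';', with the dot advanced:
  [P → . ; X] → [P → ; . X]
Closure of the advanced items:
  [P → ; . X] has the dot before X: add [X → .], [X → . ;], [X → . a a]

GOTO = { [P → ; . X], [X → . ;], [X → . a a], [X → .] }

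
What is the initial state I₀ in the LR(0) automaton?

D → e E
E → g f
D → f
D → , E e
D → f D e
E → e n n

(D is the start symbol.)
{ [D → . , E e], [D → . e E], [D → . f D e], [D → . f], [D' → . D] }

First, augment the grammar with D' → D
I₀ = CLOSURE({ [D' → . D] }):
  [D' → . D] has the dot before D: add [D → . e E], [D → . f], [D → . , E e], [D → . f D e]
No further items can be added.

I₀ = { [D → . , E e], [D → . e E], [D → . f D e], [D → . f], [D' → . D] }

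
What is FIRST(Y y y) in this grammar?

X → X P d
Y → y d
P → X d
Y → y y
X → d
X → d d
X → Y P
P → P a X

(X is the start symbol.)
{ 'y' }

FIRST sets of the non-terminals involved (from the grammar, by fixed-point iteration):
  FIRST(Y) = { 'y' }

To compute FIRST(Y y y), process the symbols left to right:
Symbol Y is a non-terminal. Add FIRST(Y) \ {ε} = { 'y' }
Y is not nullable (ε ∉ FIRST(Y)), so stop here.
FIRST(Y y y) = { 'y' }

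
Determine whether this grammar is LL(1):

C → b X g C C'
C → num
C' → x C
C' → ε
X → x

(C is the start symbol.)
Relevant sets:
  FOLLOW(C') = { $, 'x' }

For C:
  PREDICT(C → b X g C C') = { 'b' }
  PREDICT(C → num) = { 'num' }
For C':
  PREDICT(C' → x C) = { 'x' }
  PREDICT(C' → ε) = { $, 'x' }
X has a single production, so nothing to check there.

Conflict found: Predict set conflict for C': { 'x' }
The grammar is NOT LL(1).

Answer: No. Predict set conflict for C': { 'x' }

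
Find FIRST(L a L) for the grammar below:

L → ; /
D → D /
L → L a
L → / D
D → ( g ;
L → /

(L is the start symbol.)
{ '/', ';' }

FIRST sets of the non-terminals involved (from the grammar, by fixed-point iteration):
  FIRST(L) = { '/', ';' }

To compute FIRST(L a L), process the symbols left to right:
Symbol L is a non-terminal. Add FIRST(L) \ {ε} = { '/', ';' }
L is not nullable (ε ∉ FIRST(L)), so stop here.
FIRST(L a L) = { '/', ';' }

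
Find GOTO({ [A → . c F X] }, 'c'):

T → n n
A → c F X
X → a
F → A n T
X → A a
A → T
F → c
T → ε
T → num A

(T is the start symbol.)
{ [A → . T], [A → . c F X], [A → c . F X], [F → . A n T], [F → . c], [T → . n n], [T → . num A], [T → .] }

GOTO(I, 'c') = CLOSURE({ [A → αX.β] : [A → α.Xβ] ∈ I, X = 'c' })

Items with dot before 'c', with the dot advanced:
  [A → . c F X] → [A → c . F X]
Closure of the advanced items:
  [A → c . F X] has the dot before F: add [F → . A n T], [F → . c]
  [F → . A n T] has the dot before A: add [A → . c F X], [A → . T]
  [A → . T] has the dot before T: add [T → . n n], [T → .], [T → . num A]

GOTO = { [A → . T], [A → . c F X], [A → c . F X], [F → . A n T], [F → . c], [T → . n n], [T → . num A], [T → .] }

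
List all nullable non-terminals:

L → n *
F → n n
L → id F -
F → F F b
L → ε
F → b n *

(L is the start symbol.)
A non-terminal is nullable if it can derive ε (the empty string): either it has an ε-production, or it has a production whose right-hand side consists entirely of nullable non-terminals.

ε-productions: L → ε
So L is immediately nullable.
No further non-terminal can be added: every production for the remaining non-terminals contains a terminal or a non-nullable non-terminal.
Nullable = { 'L' }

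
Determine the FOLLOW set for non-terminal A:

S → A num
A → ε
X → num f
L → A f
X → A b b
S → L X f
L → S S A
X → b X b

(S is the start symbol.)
{ 'b', 'f', 'num' }

In S → A num: A is followed by num, add FIRST(num) \ {ε} = { 'num' }
In L → A f: A is followed by f, add FIRST(f) \ {ε} = { 'f' }
In X → A b b: A is followed by b b, add FIRST(b b) \ {ε} = { 'b' }
In L → S S A: A is at the end, add FOLLOW(L)

The FOLLOW sets referred to above (computed the same way, to a fixed point):
  FOLLOW(L) = { 'b', 'num' }

Taking the union: FOLLOW(A) = { 'b', 'f', 'num' }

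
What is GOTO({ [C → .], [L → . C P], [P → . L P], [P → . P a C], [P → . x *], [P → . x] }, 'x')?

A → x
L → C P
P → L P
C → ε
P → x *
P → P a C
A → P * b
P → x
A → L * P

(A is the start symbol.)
{ [P → x . *], [P → x .] }

GOTO(I, 'x') = CLOSURE({ [A → αX.β] : [A → α.Xβ] ∈ I, X = 'x' })

Items with dot before 'x', with the dot advanced:
  [P → . x] → [P → x .]
  [P → . x *] → [P → x . *]
Closure adds nothing (no advanced item has the dot before a non-terminal).

GOTO = { [P → x . *], [P → x .] }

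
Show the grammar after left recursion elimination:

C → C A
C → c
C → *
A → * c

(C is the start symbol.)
C → c C'
C → * C'
C' → A C'
C' → ε
A → * c

C is directly left-recursive. The standard transformation for
  A → A α₁ | ... | A α_m | β₁ | ... | β_n
is
  A  → β₁ A' | ... | β_n A'
  A' → α₁ A' | ... | α_m A' | ε

C → c becomes C → c C'
C → * becomes C → * C'
C → C A becomes C' → A C'
Add C' → ε

Productions for other non-terminals are unchanged:
  A → * c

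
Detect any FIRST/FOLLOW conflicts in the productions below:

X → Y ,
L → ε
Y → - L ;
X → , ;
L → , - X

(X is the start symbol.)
No FIRST/FOLLOW conflicts.

A FIRST/FOLLOW conflict occurs when a non-terminal N has a nullable alternative N → β (β ⇒* ε) and another alternative N → α with FIRST(α) ∩ FOLLOW(N) ≠ ∅: on such a lookahead the parser cannot decide between expanding α and letting N vanish via β.

Nullable non-terminals: L.

L: nullable alternative(s) L → ε; FOLLOW(L) = { ';' }
  L → ε: FIRST \ {ε} = { } — this is the only nullable alternative, skip
  L → , - X: FIRST \ {ε} = { ',' } — disjoint from FOLLOW(L)

X, Y have no nullable alternative, so no FIRST/FOLLOW check is needed there.

No FIRST/FOLLOW conflicts found.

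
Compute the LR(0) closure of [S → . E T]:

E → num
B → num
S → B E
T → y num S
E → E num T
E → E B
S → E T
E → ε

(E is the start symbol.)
Start with: [S → . E T]
  [S → . E T] has the dot before E: add [E → . num], [E → . E num T], [E → . E B], [E → .]
No further items can be added.

CLOSURE = { [E → . E B], [E → . E num T], [E → . num], [E → .], [S → . E T] }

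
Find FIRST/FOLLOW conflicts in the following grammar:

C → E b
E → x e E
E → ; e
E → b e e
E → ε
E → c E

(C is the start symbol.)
A FIRST/FOLLOW conflict occurs when a non-terminal N has a nullable alternative N → β (β ⇒* ε) and another alternative N → α with FIRST(α) ∩ FOLLOW(N) ≠ ∅: on such a lookahead the parser cannot decide between expanding α and letting N vanish via β.

Nullable non-terminals: E.

E: nullable alternative(s) E → ε; FOLLOW(E) = { 'b' }
  E → x e E: FIRST \ {ε} = { 'x' } — disjoint from FOLLOW(E)
  E → ; e: FIRST \ {ε} = { ';' } — disjoint from FOLLOW(E)
  E → b e e: FIRST \ {ε} = { 'b' } — overlaps FOLLOW(E) on { 'b' }: CONFLICT
  E → ε: FIRST \ {ε} = { } — this is the only nullable alternative, skip
  E → c E: FIRST \ {ε} = { 'c' } — disjoint from FOLLOW(E)

C has no nullable alternative, so no FIRST/FOLLOW check is needed there.

So the grammar has 1 FIRST/FOLLOW conflict (marked CONFLICT above).

Answer: Yes. E → b e e with FOLLOW(E) on { 'b' }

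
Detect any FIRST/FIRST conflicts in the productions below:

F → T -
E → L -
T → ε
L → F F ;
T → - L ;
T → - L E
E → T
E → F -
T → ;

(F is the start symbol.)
A FIRST/FIRST conflict occurs when two productions N → α and N → β for the same non-terminal have FIRST(α) ∩ FIRST(β) ≠ ∅ (with ε ∈ FIRST of a nullable right-hand side, so two nullable alternatives also conflict).

FIRST sets of the non-terminals at (or reachable through a nullable prefix from) the front of some alternative:
  FIRST(L) = { '-', ';' }
  FIRST(T) = { '-', ';', ε }
  FIRST(F) = { '-', ';' }

Productions for E:
  E → L -: FIRST = { '-', ';' }
  E → T: FIRST = { '-', ';', ε }
  E → F -: FIRST = { '-', ';' }
Productions for T:
  T → ε: FIRST = { ε }
  T → - L ;: FIRST = { '-' }
  T → - L E: FIRST = { '-' }
  T → ;: FIRST = { ';' }
F, L have only one production, so no FIRST/FIRST conflict is possible there.

Conflict for E: E → L - and E → T
  Overlap: { '-', ';' }
Conflict for E: E → L - and E → F -
  Overlap: { '-', ';' }
Conflict for E: E → T and E → F -
  Overlap: { '-', ';' }
Conflict for T: T → - L ; and T → - L E
  Overlap: { '-' }

Answer: Yes. E → L '-' / E → T on { '-', ';' }; E → L '-' / E → F '-' on { '-', ';' }; E → T / E → F '-' on { '-', ';' }; T → '-' L ';' / T → '-' L E on { '-' }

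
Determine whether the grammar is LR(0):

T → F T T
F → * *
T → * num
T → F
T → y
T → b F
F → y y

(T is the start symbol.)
No. Shift-reduce conflict between [T → F .] and [F → . * *]

Augment with T' → T and build the canonical LR(0) collection (I0 = CLOSURE({[T' → . T]}), then GOTO on every symbol after a dot until no new states appear). It has 14 states:
  I0: { [F → . * *], [F → . y y], [T → . * num], [T → . F T T], [T → . F], [T → . b F], [T → . y], [T' → . T] }  — shift
  I1: { [F → * . *], [T → * . num] }  — shift
  I2: { [F → . * *], [F → . y y], [T → . * num], [T → . F T T], [T → . F], [T → . b F], [T → . y], [T → F . T T], [T → F .] }  — shift, reduce
  I3: { [T' → T .] }  — accept
  I4: { [F → . * *], [F → . y y], [T → b . F] }  — shift
  I5: { [F → y . y], [T → y .] }  — shift, reduce
  I6: { [F → y y .] }  — reduce
  I7: { [F → * . *] }  — shift
  I8: { [T → b F .] }  — reduce
  I9: { [F → y . y] }  — shift
  I10: { [F → * * .] }  — reduce
  I11: { [F → . * *], [F → . y y], [T → . * num], [T → . F T T], [T → . F], [T → . b F], [T → . y], [T → F T . T] }  — shift
  I12: { [T → F T T .] }  — reduce
  I13: { [T → * num .] }  — reduce

Conflict in state I2:
  Shift-reduce conflict between [T → F .] and [F → . * *]
So the grammar is NOT LR(0).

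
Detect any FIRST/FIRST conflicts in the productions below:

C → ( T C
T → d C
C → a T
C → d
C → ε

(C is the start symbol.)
Productions for C:
  C → ( T C: FIRST = { '(' }
  C → a T: FIRST = { 'a' }
  C → d: FIRST = { 'd' }
  C → ε: FIRST = { ε }
T has only one production, so no FIRST/FIRST conflict is possible there.

All alternatives of each non-terminal have pairwise disjoint FIRST sets.

Answer: No FIRST/FIRST conflicts.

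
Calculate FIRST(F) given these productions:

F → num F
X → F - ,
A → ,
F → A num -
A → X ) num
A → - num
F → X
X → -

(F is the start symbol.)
{ ',', '-', 'num' }

FIRST sets of the other non-terminals involved (by the same procedure, iterated to a fixed point):
  FIRST(A) = { ',', '-', 'num' }
  FIRST(X) = { ',', '-', 'num' }

From F → num F:
  - num is a terminal: add 'num' and stop
From F → A num -:
  - A is a non-terminal: add FIRST(A) \ {ε} = { ',', '-', 'num' }
    A is not nullable, so stop
From F → X:
  - X is a non-terminal: add FIRST(X) \ {ε} = { ',', '-', 'num' }
    X is not nullable, so stop

Collecting: FIRST(F) = { ',', '-', 'num' }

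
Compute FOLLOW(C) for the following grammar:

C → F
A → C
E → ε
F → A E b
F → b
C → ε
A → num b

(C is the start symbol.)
To compute FOLLOW(C), find every occurrence of C on a right-hand side N → α C β: add FIRST(β) \ {ε}, and if β is empty or nullable also add FOLLOW(N). Iterate to a fixed point.

C is the start symbol, so $ ∈ FOLLOW(C).
In A → C: C is at the end, add FOLLOW(A)

The FOLLOW sets referred to above (computed the same way, to a fixed point):
  FOLLOW(A) = { 'b' }

Taking the union: FOLLOW(C) = { $, 'b' }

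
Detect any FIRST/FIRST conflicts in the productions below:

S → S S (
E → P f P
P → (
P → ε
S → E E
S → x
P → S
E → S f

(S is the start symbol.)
Yes. S → S S '(' / S → E E on { '(', 'f', 'x' }; S → S S '(' / S → x on { 'x' }; S → E E / S → x on { 'x' }; E → P f P / E → S f on { '(', 'f', 'x' }; P → '(' / P → S on { '(' }

A FIRST/FIRST conflict occurs when two productions N → α and N → β for the same non-terminal have FIRST(α) ∩ FIRST(β) ≠ ∅ (with ε ∈ FIRST of a nullable right-hand side, so two nullable alternatives also conflict).

FIRST sets of the non-terminals at (or reachable through a nullable prefix from) the front of some alternative:
  FIRST(S) = { '(', 'f', 'x' }
  FIRST(E) = { '(', 'f', 'x' }
  FIRST(P) = { '(', 'f', 'x', ε }

Productions for S:
  S → S S (: FIRST = { '(', 'f', 'x' }
  S → E E: FIRST = { '(', 'f', 'x' }
  S → x: FIRST = { 'x' }
Productions for E:
  E → P f P: FIRST = { '(', 'f', 'x' }
  E → S f: FIRST = { '(', 'f', 'x' }
Productions for P:
  P → (: FIRST = { '(' }
  P → ε: FIRST = { ε }
  P → S: FIRST = { '(', 'f', 'x' }

Conflict for S: S → S S ( and S → E E
  Overlap: { '(', 'f', 'x' }
Conflict for S: S → S S ( and S → x
  Overlap: { 'x' }
Conflict for S: S → E E and S → x
  Overlap: { 'x' }
Conflict for E: E → P f P and E → S f
  Overlap: { '(', 'f', 'x' }
Conflict for P: P → ( and P → S
  Overlap: { '(' }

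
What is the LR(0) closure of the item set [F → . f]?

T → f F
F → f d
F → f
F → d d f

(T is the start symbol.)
Start with: [F → . f]
The dot precedes the terminal f, so nothing is added.

CLOSURE = { [F → . f] }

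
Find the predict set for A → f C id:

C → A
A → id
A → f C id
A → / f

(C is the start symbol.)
PREDICT(A → f C id) = (FIRST(RHS) \ {ε}) ∪ (FOLLOW(A) if ε ∈ FIRST(RHS), i.e. RHS ⇒* ε)
FIRST(f C id) = { 'f' }
ε ∉ FIRST(f C id), so FOLLOW(A) is not added.
PREDICT(A → f C id) = { 'f' }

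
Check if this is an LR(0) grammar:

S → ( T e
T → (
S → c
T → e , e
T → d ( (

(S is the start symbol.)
Yes, the grammar is LR(0)

A grammar is LR(0) if no state in the canonical LR(0) collection has:
  - both a shift item (dot before a terminal) and a complete item (shift-reduce conflict), or
  - two or more complete items (reduce-reduce conflict; the accept item [S' → S .] counts as a complete item here).

Augment with S' → S and build the canonical LR(0) collection (I0 = CLOSURE({[S' → . S]}), then GOTO on every symbol after a dot until no new states appear). It has 13 states:
  I0: { [S → . ( T e], [S → . c], [S' → . S] }  — shift
  I1: { [S → ( . T e], [T → . (], [T → . d ( (], [T → . e , e] }  — shift
  I2: { [S' → S .] }  — accept
  I3: { [S → c .] }  — reduce
  I4: { [T → ( .] }  — reduce
  I5: { [S → ( T . e] }  — shift
  I6: { [T → d . ( (] }  — shift
  I7: { [T → e . , e] }  — shift
  I8: { [T → e , . e] }  — shift
  I9: { [T → e , e .] }  — reduce
  I10: { [T → d ( . (] }  — shift
  I11: { [T → d ( ( .] }  — reduce
  I12: { [S → ( T e .] }  — reduce

Every state is either a pure shift/goto state or contains exactly one complete item and nothing to shift — no conflicts. The grammar is LR(0).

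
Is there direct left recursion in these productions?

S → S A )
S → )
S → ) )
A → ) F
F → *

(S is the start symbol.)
Direct left recursion occurs when N → N α for some non-terminal N (the right-hand side begins with the left-hand side itself).

S → S A ): LEFT RECURSIVE (starts with S)
S → ): starts with ')'
S → ) ): starts with ')'
A → ) F: starts with ')'
F → *: starts with '*'

The grammar has direct left recursion on: S.

Answer: Yes, S is left-recursive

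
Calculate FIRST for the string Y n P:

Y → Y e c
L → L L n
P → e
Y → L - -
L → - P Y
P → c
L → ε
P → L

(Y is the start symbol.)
{ '-', 'n' }

FIRST sets of the non-terminals involved (from the grammar, by fixed-point iteration):
  FIRST(Y) = { '-', 'n' }

To compute FIRST(Y n P), process the symbols left to right:
Symbol Y is a non-terminal. Add FIRST(Y) \ {ε} = { '-', 'n' }
Y is not nullable (ε ∉ FIRST(Y)), so stop here.
FIRST(Y n P) = { '-', 'n' }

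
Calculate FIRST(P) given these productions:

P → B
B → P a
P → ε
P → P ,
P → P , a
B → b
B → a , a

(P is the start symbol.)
FIRST sets of the other non-terminals involved (by the same procedure, iterated to a fixed point):
  FIRST(B) = { ',', 'a', 'b' }

From P → B:
  - B is a non-terminal: add FIRST(B) \ {ε} = { ',', 'a', 'b' }
    B is not nullable, so stop
From P → ε:
  - ε-production, so ε ∈ FIRST(P)
From P → P ,:
  - P is the symbol being defined: contributes nothing new
    P is nullable, so continue to the next symbol
  - ',' is a terminal: add ',' and stop
From P → P , a:
  - P is the symbol being defined: contributes nothing new
    P is nullable, so continue to the next symbol
  - ',' is a terminal: add ',' and stop

Collecting: FIRST(P) = { ',', 'a', 'b', ε }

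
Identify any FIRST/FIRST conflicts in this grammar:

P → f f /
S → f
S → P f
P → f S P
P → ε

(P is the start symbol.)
Yes. P → f f '/' / P → f S P on { 'f' }; S → f / S → P f on { 'f' }

A FIRST/FIRST conflict occurs when two productions N → α and N → β for the same non-terminal have FIRST(α) ∩ FIRST(β) ≠ ∅ (with ε ∈ FIRST of a nullable right-hand side, so two nullable alternatives also conflict).

FIRST sets of the non-terminals at (or reachable through a nullable prefix from) the front of some alternative:
  FIRST(P) = { 'f', ε }

Productions for P:
  P → f f /: FIRST = { 'f' }
  P → f S P: FIRST = { 'f' }
  P → ε: FIRST = { ε }
Productions for S:
  S → f: FIRST = { 'f' }
  S → P f: FIRST = { 'f' }

Conflict for P: P → f f / and P → f S P
  Overlap: { 'f' }
Conflict for S: S → f and S → P f
  Overlap: { 'f' }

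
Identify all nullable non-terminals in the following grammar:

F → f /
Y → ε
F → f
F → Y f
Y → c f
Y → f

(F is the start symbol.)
A non-terminal is nullable if it can derive ε (the empty string): either it has an ε-production, or it has a production whose right-hand side consists entirely of nullable non-terminals.

ε-productions: Y → ε
So Y is immediately nullable.
No further non-terminal can be added: every production for the remaining non-terminals contains a terminal or a non-nullable non-terminal.
Nullable = { 'Y' }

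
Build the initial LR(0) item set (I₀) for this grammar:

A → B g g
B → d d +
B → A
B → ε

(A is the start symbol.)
{ [A → . B g g], [A' → . A], [B → . A], [B → . d d +], [B → .] }

First, augment the grammar with A' → A
I₀ = CLOSURE({ [A' → . A] }):
  [A' → . A] has the dot before A: add [A → . B g g]
  [A → . B g g] has the dot before B: add [B → . d d +], [B → . A], [B → .]
No further items can be added.

I₀ = { [A → . B g g], [A' → . A], [B → . A], [B → . d d +], [B → .] }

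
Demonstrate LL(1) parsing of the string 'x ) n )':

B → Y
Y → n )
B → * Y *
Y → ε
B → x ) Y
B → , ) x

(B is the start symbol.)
Stack is shown with the top on the left.

Stack    Input      Action
--------------------------
B $      x ) n ) $  output B → x ) Y
x ) Y $  x ) n ) $  match 'x'
) Y $    ) n ) $    match ')'
Y $      n ) $      output Y → n )
n ) $    n ) $      match 'n'
) $      ) $        match ')'
$        $          accept

The string is accepted.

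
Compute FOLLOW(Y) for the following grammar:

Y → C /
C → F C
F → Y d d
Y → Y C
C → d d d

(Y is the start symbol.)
Y is the start symbol, so $ ∈ FOLLOW(Y).
In F → Y d d: Y is followed by d d, add FIRST(d d) \ {ε} = { 'd' }
In Y → Y C: Y is followed by C, add FIRST(C) \ {ε} = { 'd' }

Taking the union: FOLLOW(Y) = { $, 'd' }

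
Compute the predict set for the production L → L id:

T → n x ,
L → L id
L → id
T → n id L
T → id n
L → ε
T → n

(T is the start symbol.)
{ 'id' }

PREDICT(L → L id) = (FIRST(RHS) \ {ε}) ∪ (FOLLOW(L) if ε ∈ FIRST(RHS), i.e. RHS ⇒* ε)
FIRST(L) = { 'id', ε }
FIRST(L id) = { 'id' }
ε ∉ FIRST(L id), so FOLLOW(L) is not added.
PREDICT(L → L id) = { 'id' }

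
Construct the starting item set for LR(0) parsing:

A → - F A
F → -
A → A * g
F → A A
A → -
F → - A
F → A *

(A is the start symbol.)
First, augment the grammar with A' → A
I₀ = CLOSURE({ [A' → . A] }):
  [A' → . A] has the dot before A: add [A → . - F A], [A → . A * g], [A → . -]
No further items can be added.

I₀ = { [A → . - F A], [A → . -], [A → . A * g], [A' → . A] }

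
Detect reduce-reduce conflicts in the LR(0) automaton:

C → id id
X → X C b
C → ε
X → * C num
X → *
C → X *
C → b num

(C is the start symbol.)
A reduce-reduce conflict occurs when an LR(0) state has two complete items [A → α .] and [B → β .] — both call for a reduction, and with no lookahead the parser cannot choose between them.

Augment with C' → C and build the canonical LR(0) collection (I0 = CLOSURE({[C' → . C]}), then GOTO on every symbol after a dot until no new states appear). It has 13 states:
  I0: { [C → . X *], [C → . b num], [C → . id id], [C → .], [C' → . C], [X → . * C num], [X → . *], [X → . X C b] }  — shift, reduce
  I1: { [C → . X *], [C → . b num], [C → . id id], [C → .], [X → * . C num], [X → * .], [X → . * C num], [X → . *], [X → . X C b] }  — shift, 2 reduces
  I2: { [C' → C .] }  — accept
  I3: { [C → . X *], [C → . b num], [C → . id id], [C → .], [C → X . *], [X → . * C num], [X → . *], [X → . X C b], [X → X . C b] }  — shift, reduce
  I4: { [C → b . num] }  — shift
  I5: { [C → id . id] }  — shift
  I6: { [C → id id .] }  — reduce
  I7: { [C → b num .] }  — reduce
  I8: { [C → . X *], [C → . b num], [C → . id id], [C → .], [C → X * .], [X → * . C num], [X → * .], [X → . * C num], [X → . *], [X → . X C b] }  — shift, 3 reduces
  I9: { [X → X C . b] }  — shift
  I10: { [X → X C b .] }  — reduce
  I11: { [X → * C . num] }  — shift
  I12: { [X → * C num .] }  — reduce

I1 contains complete items [C → .], [X → * .] — reduce-reduce conflict.
I8 contains complete items [C → .], [C → X * .], [X → * .] — reduce-reduce conflict.

Answer: Yes — I1: [C → .] vs [X → * .]; I8: [C → .] vs [C → X * .]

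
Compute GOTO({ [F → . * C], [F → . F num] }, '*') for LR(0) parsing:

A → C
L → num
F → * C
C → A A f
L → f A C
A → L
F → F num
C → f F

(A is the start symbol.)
GOTO(I, '*') = CLOSURE({ [A → αX.β] : [A → α.Xβ] ∈ I, X = '*' })

Items with dot before '*', with the dot advanced:
  [F → . * C] → [F → * . C]
Closure of the advanced items:
  [F → * . C] has the dot before C: add [C → . A A f], [C → . f F]
  [C → . A A f] has the dot before A: add [A → . C], [A → . L]
  [A → . L] has the dot before L: add [L → . num], [L → . f A C]

GOTO = { [A → . C], [A → . L], [C → . A A f], [C → . f F], [F → * . C], [L → . f A C], [L → . num] }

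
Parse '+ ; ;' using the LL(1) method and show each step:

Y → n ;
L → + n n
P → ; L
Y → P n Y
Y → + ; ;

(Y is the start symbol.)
Stack is shown with the top on the left.

Stack    Input    Action
------------------------
Y $      + ; ; $  output Y → + ; ;
+ ; ; $  + ; ; $  match '+'
; ; $    ; ; $    match ';'
; $      ; $      match ';'
$        $        accept

The string is accepted.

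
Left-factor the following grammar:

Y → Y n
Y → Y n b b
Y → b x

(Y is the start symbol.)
Y → Y n Y'
Y' → ε
Y' → b b
Y → b x

Left-factoring transforms A → αβ₁ | αβ₂ into A → αA' and A' → β₁ | β₂
(α is the longest common prefix among the alternatives). Repeat until
no nonterminal has two alternatives with a common prefix.

Round 1: Y has alternatives sharing prefix 'Y n'. Introduce Y': Y → Y n Y'
  Add: Y' → ε
  Add: Y' → b b

No remaining common prefixes — done.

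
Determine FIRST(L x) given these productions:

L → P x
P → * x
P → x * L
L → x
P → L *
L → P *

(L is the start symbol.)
{ '*', 'x' }

FIRST sets of the non-terminals involved (from the grammar, by fixed-point iteration):
  FIRST(L) = { '*', 'x' }

To compute FIRST(L x), process the symbols left to right:
Symbol L is a non-terminal. Add FIRST(L) \ {ε} = { '*', 'x' }
L is not nullable (ε ∉ FIRST(L)), so stop here.
FIRST(L x) = { '*', 'x' }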